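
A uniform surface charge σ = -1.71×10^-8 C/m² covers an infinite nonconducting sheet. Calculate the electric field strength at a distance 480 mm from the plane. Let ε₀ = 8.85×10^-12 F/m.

Choose a cylindrical pillbox piercing the sheet, end faces (area A) parallel to it.
Only the two end caps contribute flux: Φ = 2EA. With Q_enc = σA, Gauss's law gives E = |σ|/(2ε₀).
E = |σ|/(2ε₀) = (1.71×10^-8)/(2·8.85×10^-12) = 966 N/C.

|E| = 966 V/m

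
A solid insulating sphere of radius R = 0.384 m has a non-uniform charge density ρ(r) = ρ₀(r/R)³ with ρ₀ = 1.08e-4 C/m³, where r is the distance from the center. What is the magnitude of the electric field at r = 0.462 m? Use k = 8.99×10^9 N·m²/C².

Take a concentric spherical Gaussian surface of radius r = 0.462 m (r > R, all charge enclosed).
Q_enc = 4π ∫₀^R ρ₀(r'/R)^3 r'² dr' = 4πρ₀R³/6 = 1.281×10^-5 C.
Gauss's law: E·4πr² = Q_enc/ε₀.
E = k|Q_enc|/r² = (8.99×10^9)(1.281×10^-5)/(0.462)² = 5.39e5 N/C.

5.39×10^5 V/m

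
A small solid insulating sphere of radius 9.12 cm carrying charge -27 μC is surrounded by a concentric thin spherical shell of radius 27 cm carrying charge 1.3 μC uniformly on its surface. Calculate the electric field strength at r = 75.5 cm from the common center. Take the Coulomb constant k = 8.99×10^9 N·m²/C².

Symmetry ⇒ E = E(r) r̂. Gaussian sphere of radius r = 75.5 cm (r > 27 cm, enclosing both).
Q_enc = (-27 μC) + (1.3 μC) = -2.57e-5 C.
Gauss's law: E·4πr² = Q_enc/ε₀.
E = k|Q_enc|/r² = (8.99×10^9)(2.57e-5)/(0.755)² = 4.05×10^5 N/C.

4.05e5 V/m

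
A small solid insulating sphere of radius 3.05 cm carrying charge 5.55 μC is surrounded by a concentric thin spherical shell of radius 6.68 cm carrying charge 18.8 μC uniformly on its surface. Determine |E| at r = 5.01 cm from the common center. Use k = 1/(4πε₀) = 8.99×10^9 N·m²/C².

E = 1.99×10^7 N/C

Symmetry ⇒ E = E(r) r̂. Gaussian sphere of radius r = 5.01 cm (between the bodies, 3.05 cm < r < 6.68 cm).
The shell at 6.68 cm lies outside the Gaussian surface, so Q_enc = 5.55 μC = 5.55×10^-6 C.
By Gauss's law, ∮E·dA = E·4πr² = Q_enc/ε₀.
E = k|Q_enc|/r² = (8.99×10^9)(5.55×10^-6)/(0.0501)² = 1.99×10^7 N/C.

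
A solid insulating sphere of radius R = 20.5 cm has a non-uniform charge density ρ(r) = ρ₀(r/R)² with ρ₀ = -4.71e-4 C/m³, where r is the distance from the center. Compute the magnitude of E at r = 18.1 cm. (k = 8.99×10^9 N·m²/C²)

Use a concentric Gaussian sphere at r = 18.1 cm (r < R).
Integrate the density: Q_enc = 4π ∫₀^r ρ₀(r'/R)^2 r'² dr' = 4πρ₀ r^5/(5·R²) = -5.472×10^-6 C.
By Gauss's law, ∮E·dA = E·4πr² = Q_enc/ε₀.
E = k|Q_enc|/r² = (8.99×10^9)(5.472×10^-6)/(0.181)² = 1.50×10^6 N/C.

E ≈ 1.50e6 V/m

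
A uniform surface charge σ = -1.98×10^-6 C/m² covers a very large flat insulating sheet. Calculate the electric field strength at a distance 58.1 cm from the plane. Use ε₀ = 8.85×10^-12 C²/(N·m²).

|E| = 1.12×10^5 V/m

The symmetry is planar: E is normal to the sheet and the same magnitude on both sides. Take a pillbox straddling the sheet with end-cap area A.
Flux Φ = 2EA and Q_enc = σA, so 2EA = σA/ε₀ ⇒ E = |σ|/(2ε₀), independent of distance.
E = |σ|/(2ε₀) = (1.98×10^-6)/(2·8.85×10^-12) = 1.12×10^5 N/C.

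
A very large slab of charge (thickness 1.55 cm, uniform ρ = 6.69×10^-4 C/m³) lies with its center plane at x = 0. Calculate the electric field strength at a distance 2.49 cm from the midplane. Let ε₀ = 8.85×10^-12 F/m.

The point |x| = 2.49 cm lies outside the slab (half-thickness 0.00775 m). A symmetric pillbox spanning the full slab encloses Q_enc = ρ·d·A.
Flux = 2EA ⇒ E = |ρ|d/(2ε₀), independent of distance outside.
E = (6.69e-4)(0.0155)/(2·8.85×10^-12) = 5.86×10^5 N/C.

E = 5.86e5 N/C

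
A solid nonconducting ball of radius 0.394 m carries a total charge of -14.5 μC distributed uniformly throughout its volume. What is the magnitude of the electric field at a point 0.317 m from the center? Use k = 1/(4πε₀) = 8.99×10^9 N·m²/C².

|E| ≈ 6.76e5 N/C

Use a concentric Gaussian sphere at r = 0.317 m (r < R).
Only the charge within r is enclosed: Q_enc = Q·(r/R)³ = (-14.5 μC)·(0.317 m/0.394 m)³ = -7.552×10^-6 C.
Gauss's law: E·4πr² = Q_enc/ε₀.
E = k|Q_enc|/r² = (8.99×10^9)(7.552e-6)/(0.317)² = 6.76×10^5 N/C.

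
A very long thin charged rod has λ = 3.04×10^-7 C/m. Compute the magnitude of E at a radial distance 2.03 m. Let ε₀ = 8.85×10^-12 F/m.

By cylindrical symmetry E is radial; use a coaxial Gaussian cylinder of radius 2.03 m and length L.
Q_enc = λL, so λ_enc = 3.04×10^-7 C/m.
Since E is radial and uniform over the curved surface, Φ = E·2πrL = Q_enc/ε₀ = λ_enc L/ε₀.
E = |λ_enc|/(2πε₀r) = (3.04×10^-7)/(2π·8.85×10^-12·2.03) = 2.69×10^3 N/C.

E = 2.69×10^3 N/C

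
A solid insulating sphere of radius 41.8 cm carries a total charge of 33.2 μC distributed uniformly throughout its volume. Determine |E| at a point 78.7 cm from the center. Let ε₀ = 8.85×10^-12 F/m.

Symmetry ⇒ E = E(r) r̂. Gaussian sphere of radius r = 78.7 cm (r > R, so the entire charge is enclosed).
Q_enc = 33.2 μC = 3.32×10^-5 C.
By Gauss's law, ∮E·dA = E·4πr² = Q_enc/ε₀.
E = |Q_enc|/(4πε₀r²) = (3.32e-5)/(4π·8.85×10^-12·(0.787)²) = 4.82×10^5 N/C.

|E| = 4.82e5 N/C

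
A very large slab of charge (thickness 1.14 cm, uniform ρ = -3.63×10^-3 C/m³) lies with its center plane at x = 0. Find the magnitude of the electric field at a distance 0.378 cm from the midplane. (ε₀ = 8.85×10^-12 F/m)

1.55e6 V/m

By symmetry E is perpendicular to the slab. A Gaussian pillbox from −0.378 cm to +0.378 cm (face area A) lies entirely within the slab.
Q_enc = ρ·(2x)·A and flux = 2EA, so 2EA = 2ρxA/ε₀ ⇒ E = |ρ|x/ε₀.
E = (3.63×10^-3)(0.00378)/(8.85×10^-12) = 1.55×10^6 N/C.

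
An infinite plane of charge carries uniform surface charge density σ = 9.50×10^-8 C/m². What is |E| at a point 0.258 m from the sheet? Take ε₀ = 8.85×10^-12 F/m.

Choose a cylindrical pillbox piercing the sheet, end faces (area A) parallel to it.
Only the two end caps contribute flux: Φ = 2EA. With Q_enc = σA, Gauss's law gives E = |σ|/(2ε₀).
E = |σ|/(2ε₀) = (9.50e-8)/(2·8.85×10^-12) = 5.37×10^3 N/C.

5.37e3 N/C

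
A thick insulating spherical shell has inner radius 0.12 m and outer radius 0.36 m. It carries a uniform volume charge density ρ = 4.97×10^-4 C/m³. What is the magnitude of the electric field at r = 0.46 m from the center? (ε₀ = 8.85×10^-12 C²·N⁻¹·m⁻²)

Use a concentric Gaussian sphere at r = 0.46 m (r > 0.36 m, enclosing the whole shell).
Q_enc = ρ·(4π/3)(b³ − a³) = (4.97×10^-4)·(4π/3)·((0.36)³ − (0.12)³) = 9.353×10^-5 C.
Since E is radial and uniform over the Gaussian sphere, Φ = E·4πr² = Q_enc/ε₀.
E = |Q_enc|/(4πε₀r²) = (9.353×10^-5)/(4π·8.85×10^-12·(0.46)²) = 3.97×10^6 N/C.

|E| ≈ 3.97e6 N/C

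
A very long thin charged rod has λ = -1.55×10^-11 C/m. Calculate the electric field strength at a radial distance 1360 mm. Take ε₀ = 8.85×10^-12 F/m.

E = 0.205 N/C

By cylindrical symmetry E is radial; use a coaxial Gaussian cylinder of radius 1360 mm and length L.
Q_enc = λL, so λ_enc = -1.55e-11 C/m.
Since E is radial and uniform over the curved surface, Φ = E·2πrL = Q_enc/ε₀ = λ_enc L/ε₀.
E = |λ_enc|/(2πε₀r) = (1.55e-11)/(2π·8.85×10^-12·1.36) = 0.205 N/C.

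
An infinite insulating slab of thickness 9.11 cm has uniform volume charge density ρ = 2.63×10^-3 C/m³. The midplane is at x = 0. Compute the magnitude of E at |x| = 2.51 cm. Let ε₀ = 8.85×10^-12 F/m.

E ≈ 7.46×10^6 V/m

By symmetry E is perpendicular to the slab. A Gaussian pillbox from −2.51 cm to +2.51 cm (face area A) lies entirely within the slab.
Q_enc = ρ·(2x)·A and flux = 2EA, so 2EA = 2ρxA/ε₀ ⇒ E = |ρ|x/ε₀.
E = (2.63×10^-3)(0.0251)/(8.85×10^-12) = 7.46×10^6 N/C.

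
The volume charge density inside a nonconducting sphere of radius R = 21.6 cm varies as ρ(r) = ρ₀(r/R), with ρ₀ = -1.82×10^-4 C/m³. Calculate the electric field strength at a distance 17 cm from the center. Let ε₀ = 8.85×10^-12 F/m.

|E| = 6.88×10^5 N/C

Symmetry ⇒ E = E(r) r̂. Gaussian sphere of radius r = 17 cm (r < R).
Integrate the density: Q_enc = 4π ∫₀^r ρ₀(r'/R)^1 r'² dr' = 4πρ₀ r^4/(4·R) = -2.211×10^-6 C.
Gauss's law: E·4πr² = Q_enc/ε₀.
E = |Q_enc|/(4πε₀r²) = (2.211e-6)/(4π·8.85×10^-12·(0.17)²) = 6.88×10^5 N/C.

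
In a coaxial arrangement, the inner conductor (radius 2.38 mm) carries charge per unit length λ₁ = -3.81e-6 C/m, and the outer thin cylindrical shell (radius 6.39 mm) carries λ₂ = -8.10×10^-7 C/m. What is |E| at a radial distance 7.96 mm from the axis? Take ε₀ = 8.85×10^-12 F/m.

Take a coaxial cylindrical Gaussian surface of radius r = 7.96 mm and length L (r > 6.39 mm, enclosing both).
λ_enc = λ₁ + λ₂ = (-3.81e-6) + (-8.10×10^-7) = -4.62×10^-6 C/m.
Gauss's law: E·2πrL = λ_enc L/ε₀.
E = |λ_enc|/(2πε₀r) = (4.62×10^-6)/(2π·8.85×10^-12·0.00796) = 1.04e7 N/C.

|E| = 1.04×10^7 N/C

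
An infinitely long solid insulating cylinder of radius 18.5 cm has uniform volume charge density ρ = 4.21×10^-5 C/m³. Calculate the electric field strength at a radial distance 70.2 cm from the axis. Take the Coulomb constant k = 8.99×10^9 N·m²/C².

By cylindrical symmetry E is radial; use a coaxial Gaussian cylinder of radius 70.2 cm and length L (r > 18.5 cm, full cross-section enclosed).
λ_enc = ρ·πR² = (4.21×10^-5)π(0.185)² = 4.527×10^-6 C/m.
Applying ∮E·dA = Q_enc/ε₀ with the end caps contributing no flux:
E = 2k|λ_enc|/r = 2(8.99×10^9)(4.527×10^-6)/(0.702) = 1.16×10^5 N/C.

E = 1.16×10^5 N/C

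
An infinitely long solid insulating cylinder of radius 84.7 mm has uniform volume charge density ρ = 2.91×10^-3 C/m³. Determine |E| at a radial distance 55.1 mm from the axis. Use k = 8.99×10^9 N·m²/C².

|E| = 9.06×10^6 N/C

By cylindrical symmetry E is radial; use a coaxial Gaussian cylinder of radius 55.1 mm and length L (r < R).
Charge inside radius r per length L is ρ·πr²·L, so λ_enc = ρπr² = 2.776e-5 C/m.
Gauss's law: E·2πrL = λ_enc L/ε₀.
E = 2k|λ_enc|/r = 2(8.99×10^9)(2.776×10^-5)/(0.0551) = 9.06×10^6 N/C.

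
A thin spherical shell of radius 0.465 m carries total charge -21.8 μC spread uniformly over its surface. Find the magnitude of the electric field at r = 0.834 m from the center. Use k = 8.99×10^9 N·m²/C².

Take a concentric spherical Gaussian surface of radius r = 0.834 m (r > 0.465 m).
The entire shell is enclosed: Q_enc = -2.18×10^-5 C.
Since E is radial and uniform over the Gaussian sphere, Φ = E·4πr² = Q_enc/ε₀.
E = k|Q_enc|/r² = (8.99×10^9)(2.18e-5)/(0.834)² = 2.82×10^5 N/C.

2.82×10^5 N/C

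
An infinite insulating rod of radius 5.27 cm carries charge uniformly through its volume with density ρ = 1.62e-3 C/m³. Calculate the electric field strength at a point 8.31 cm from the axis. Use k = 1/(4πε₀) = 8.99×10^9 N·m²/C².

Take a coaxial cylindrical Gaussian surface of radius r = 8.31 cm and length L (r > 5.27 cm, full cross-section enclosed).
λ_enc = ρ·πR² = (1.62e-3)π(0.0527)² = 1.413×10^-5 C/m.
Applying ∮E·dA = Q_enc/ε₀ with the end caps contributing no flux:
E = 2k|λ_enc|/r = 2(8.99×10^9)(1.413×10^-5)/(0.0831) = 3.06e6 N/C.

E ≈ 3.06×10^6 N/C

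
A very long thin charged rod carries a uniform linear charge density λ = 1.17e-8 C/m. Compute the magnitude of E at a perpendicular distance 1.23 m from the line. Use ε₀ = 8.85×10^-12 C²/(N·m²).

Choose a coaxial cylinder of radius r = 1.23 m (arbitrary length L) as the Gaussian surface.
Q_enc = λL, so λ_enc = 1.17e-8 C/m.
Since E is radial and uniform over the curved surface, Φ = E·2πrL = Q_enc/ε₀ = λ_enc L/ε₀.
E = |λ_enc|/(2πε₀r) = (1.17e-8)/(2π·8.85×10^-12·1.23) = 171 N/C.

|E| ≈ 171 N/C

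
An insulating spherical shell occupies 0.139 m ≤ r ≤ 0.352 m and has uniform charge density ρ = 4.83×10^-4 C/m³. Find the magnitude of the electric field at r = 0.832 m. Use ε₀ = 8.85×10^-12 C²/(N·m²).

|E| = 1.08e6 V/m

By spherical symmetry E is radial; choose a Gaussian sphere of radius r = 0.832 m (r > 0.352 m, enclosing the whole shell).
Q_enc = ρ·(4π/3)(b³ − a³) = (4.83e-4)·(4π/3)·((0.352)³ − (0.139)³) = 8.281e-5 C.
Gauss's law: E·4πr² = Q_enc/ε₀.
E = |Q_enc|/(4πε₀r²) = (8.281×10^-5)/(4π·8.85×10^-12·(0.832)²) = 1.08×10^6 N/C.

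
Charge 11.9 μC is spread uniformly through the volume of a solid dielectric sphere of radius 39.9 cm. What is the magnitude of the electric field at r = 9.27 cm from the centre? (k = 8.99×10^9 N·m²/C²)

By spherical symmetry E is radial; choose a Gaussian sphere of radius r = 9.27 cm (r < R).
Only the charge within r is enclosed: Q_enc = Q·(r/R)³ = (11.9 μC)·(9.27 cm/39.9 cm)³ = 1.492×10^-7 C.
By Gauss's law, ∮E·dA = E·4πr² = Q_enc/ε₀.
E = k|Q_enc|/r² = (8.99×10^9)(1.492×10^-7)/(0.0927)² = 1.56×10^5 N/C.

E = 1.56×10^5 V/m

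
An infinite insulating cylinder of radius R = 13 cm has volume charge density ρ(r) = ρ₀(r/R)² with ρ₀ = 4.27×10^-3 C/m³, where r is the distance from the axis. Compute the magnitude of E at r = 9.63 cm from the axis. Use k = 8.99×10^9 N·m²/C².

By cylindrical symmetry E is radial; use a coaxial Gaussian cylinder of radius 9.63 cm and length L (r < R).
Integrating ρ over the cross-section to radius r: λ_enc = (2πρ₀/R²) ∫₀^r r'^3 dr' = 2πρ₀ r^4/(4·R²) = 3.413×10^-5 C/m.
Applying ∮E·dA = Q_enc/ε₀ with the end caps contributing no flux:
E = 2k|λ_enc|/r = 2(8.99×10^9)(3.413e-5)/(0.0963) = 6.37×10^6 N/C.

6.37×10^6 N/C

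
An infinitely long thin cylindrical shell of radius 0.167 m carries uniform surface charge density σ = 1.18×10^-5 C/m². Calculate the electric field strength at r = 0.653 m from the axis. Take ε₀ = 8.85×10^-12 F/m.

3.41e5 N/C

By cylindrical symmetry E is radial; use a coaxial Gaussian cylinder of radius 0.653 m and length L (r > 0.167 m).
The whole shell is enclosed: λ_enc = σ·2πR = (1.18×10^-5)·2π·(0.167) = 1.238e-5 C/m.
Since E is radial and uniform over the curved surface, Φ = E·2πrL = Q_enc/ε₀ = λ_enc L/ε₀.
E = |λ_enc|/(2πε₀r) = (1.238e-5)/(2π·8.85×10^-12·0.653) = 3.41×10^5 N/C.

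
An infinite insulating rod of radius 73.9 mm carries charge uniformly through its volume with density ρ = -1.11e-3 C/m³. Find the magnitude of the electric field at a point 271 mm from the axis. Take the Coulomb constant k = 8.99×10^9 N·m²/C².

E = 1.26×10^6 N/C

By cylindrical symmetry E is radial; use a coaxial Gaussian cylinder of radius 271 mm and length L (r > 73.9 mm, full cross-section enclosed).
λ_enc = ρ·πR² = (-1.11e-3)π(0.0739)² = -1.904e-5 C/m.
By Gauss's law (flux through the curved wall only), E·2πrL = λ_enc L/ε₀.
E = 2k|λ_enc|/r = 2(8.99×10^9)(1.904e-5)/(0.271) = 1.26×10^6 N/C.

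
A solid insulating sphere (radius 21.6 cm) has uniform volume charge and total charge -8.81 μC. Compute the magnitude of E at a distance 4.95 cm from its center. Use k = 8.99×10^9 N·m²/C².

3.89×10^5 V/m

Symmetry ⇒ E = E(r) r̂. Gaussian sphere of radius r = 4.95 cm (r < R).
For a uniform sphere the enclosed fraction is (r/R)³, so Q_enc = (-8.81 μC)(0.0495/0.216)³ = -1.06e-7 C.
Gauss's law: E·4πr² = Q_enc/ε₀.
E = k|Q_enc|/r² = (8.99×10^9)(1.06×10^-7)/(0.0495)² = 3.89×10^5 N/C.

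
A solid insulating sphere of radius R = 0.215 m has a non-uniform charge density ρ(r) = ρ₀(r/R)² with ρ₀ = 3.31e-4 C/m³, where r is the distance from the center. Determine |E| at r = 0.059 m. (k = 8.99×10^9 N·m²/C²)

E ≈ 3.32×10^4 V/m

Symmetry ⇒ E = E(r) r̂. Gaussian sphere of radius r = 0.059 m (r < R).
Integrate the density: Q_enc = 4π ∫₀^r ρ₀(r'/R)^2 r'² dr' = 4πρ₀ r^5/(5·R²) = 1.287e-8 C.
Gauss's law: E·4πr² = Q_enc/ε₀.
E = k|Q_enc|/r² = (8.99×10^9)(1.287×10^-8)/(0.059)² = 3.32×10^4 N/C.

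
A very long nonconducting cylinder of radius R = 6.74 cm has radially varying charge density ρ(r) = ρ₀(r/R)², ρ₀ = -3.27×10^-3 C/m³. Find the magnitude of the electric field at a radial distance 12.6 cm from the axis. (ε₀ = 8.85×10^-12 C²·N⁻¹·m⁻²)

Coaxial Gaussian cylinder, radius r = 12.6 cm, length L (r > R, full charge per length enclosed).
λ_enc = 2π ∫₀^R ρ₀(r'/R)^2 r' dr' = 2πρ₀R²/4 = -2.333e-5 C/m.
Gauss's law: E·2πrL = λ_enc L/ε₀.
E = |λ_enc|/(2πε₀r) = (2.333×10^-5)/(2π·8.85×10^-12·0.126) = 3.33e6 N/C.

3.33×10^6 N/C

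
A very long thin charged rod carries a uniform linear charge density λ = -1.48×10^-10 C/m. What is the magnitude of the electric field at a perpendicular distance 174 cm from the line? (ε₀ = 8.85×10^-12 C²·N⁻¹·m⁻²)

Coaxial Gaussian cylinder, radius r = 174 cm, length L.
Q_enc = λL, so λ_enc = -1.48e-10 C/m.
Since E is radial and uniform over the curved surface, Φ = E·2πrL = Q_enc/ε₀ = λ_enc L/ε₀.
E = |λ_enc|/(2πε₀r) = (1.48e-10)/(2π·8.85×10^-12·1.74) = 1.53 N/C.

|E| ≈ 1.53 N/C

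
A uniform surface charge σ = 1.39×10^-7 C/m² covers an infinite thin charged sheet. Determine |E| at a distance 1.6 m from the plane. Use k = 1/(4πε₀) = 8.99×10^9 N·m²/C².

The symmetry is planar: E is normal to the sheet and the same magnitude on both sides. Take a pillbox straddling the sheet with end-cap area A.
Flux Φ = 2EA and Q_enc = σA, so 2EA = σA/ε₀ ⇒ E = |σ|/(2ε₀), independent of distance.
E = 2πk|σ| = 2π(8.99×10^9)(1.39e-7) = 7.85e3 N/C.

7.85×10^3 V/m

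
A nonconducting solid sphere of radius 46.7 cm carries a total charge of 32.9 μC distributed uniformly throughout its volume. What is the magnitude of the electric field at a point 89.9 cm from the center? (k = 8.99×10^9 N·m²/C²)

By spherical symmetry E is radial; choose a Gaussian sphere of radius r = 89.9 cm (r > R, so the entire charge is enclosed).
Q_enc = 32.9 μC = 3.29×10^-5 C.
By Gauss's law, ∮E·dA = E·4πr² = Q_enc/ε₀.
E = k|Q_enc|/r² = (8.99×10^9)(3.29e-5)/(0.899)² = 3.66e5 N/C.

E ≈ 3.66e5 V/m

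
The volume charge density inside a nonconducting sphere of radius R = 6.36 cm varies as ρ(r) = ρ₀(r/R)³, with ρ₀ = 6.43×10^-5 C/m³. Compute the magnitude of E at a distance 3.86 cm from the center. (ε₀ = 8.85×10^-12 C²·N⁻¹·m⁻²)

|E| = 1.04×10^4 V/m

Symmetry ⇒ E = E(r) r̂. Gaussian sphere of radius r = 3.86 cm (r < R).
Integrate the density: Q_enc = 4π ∫₀^r ρ₀(r'/R)^3 r'² dr' = 4πρ₀ r^6/(6·R³) = 1.731×10^-9 C.
Gauss's law: E·4πr² = Q_enc/ε₀.
E = |Q_enc|/(4πε₀r²) = (1.731×10^-9)/(4π·8.85×10^-12·(0.0386)²) = 1.04×10^4 N/C.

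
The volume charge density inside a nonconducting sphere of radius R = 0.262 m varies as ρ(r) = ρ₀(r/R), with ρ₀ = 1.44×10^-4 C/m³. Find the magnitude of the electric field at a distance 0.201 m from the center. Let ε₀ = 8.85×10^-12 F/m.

Use a concentric Gaussian sphere at r = 0.201 m (r < R).
Integrate the density: Q_enc = 4π ∫₀^r ρ₀(r'/R)^1 r'² dr' = 4πρ₀ r^4/(4·R) = 2.818×10^-6 C.
Since E is radial and uniform over the Gaussian sphere, Φ = E·4πr² = Q_enc/ε₀.
E = |Q_enc|/(4πε₀r²) = (2.818×10^-6)/(4π·8.85×10^-12·(0.201)²) = 6.27×10^5 N/C.

6.27e5 N/C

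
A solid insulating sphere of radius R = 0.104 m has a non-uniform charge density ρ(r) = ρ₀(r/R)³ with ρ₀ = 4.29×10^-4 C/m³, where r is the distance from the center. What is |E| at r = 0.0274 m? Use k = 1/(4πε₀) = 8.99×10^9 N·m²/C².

Take a concentric spherical Gaussian surface of radius r = 0.0274 m (r < R).
Q_enc = ∫₀^r ρ(r')·4πr'² dr' = (4πρ₀/R³) ∫₀^r r'^5 dr' = 4πρ₀ r^6/(6·R³) = 3.38×10^-10 C.
Applying ∮E·dA = Q_enc/ε₀ with Φ = E(4πr²):
E = k|Q_enc|/r² = (8.99×10^9)(3.38×10^-10)/(0.0274)² = 4.05×10^3 N/C.

E ≈ 4.05×10^3 V/m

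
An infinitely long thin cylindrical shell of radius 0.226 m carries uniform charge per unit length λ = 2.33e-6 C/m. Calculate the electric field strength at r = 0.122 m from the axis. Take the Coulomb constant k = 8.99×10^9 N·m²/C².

E = 0

Take a coaxial cylindrical Gaussian surface of radius r = 0.122 m and length L (r < 0.226 m, inside the shell).
All the surface charge lies outside this cylinder: Q_enc = 0, hence E = 0.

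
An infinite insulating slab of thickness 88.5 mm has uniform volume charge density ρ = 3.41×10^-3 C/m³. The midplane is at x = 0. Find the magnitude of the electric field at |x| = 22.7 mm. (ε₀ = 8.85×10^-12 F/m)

By symmetry E is perpendicular to the slab. A Gaussian pillbox from −22.7 mm to +22.7 mm (face area A) lies entirely within the slab.
Q_enc = ρ·(2x)·A and flux = 2EA, so 2EA = 2ρxA/ε₀ ⇒ E = |ρ|x/ε₀.
E = (3.41e-3)(0.0227)/(8.85×10^-12) = 8.75×10^6 N/C.

8.75e6 N/C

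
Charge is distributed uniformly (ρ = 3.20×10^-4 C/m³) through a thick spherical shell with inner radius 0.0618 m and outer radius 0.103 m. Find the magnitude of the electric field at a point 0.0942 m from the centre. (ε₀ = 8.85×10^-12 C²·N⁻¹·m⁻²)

|E| ≈ 8.15e5 N/C

Take a concentric spherical Gaussian surface of radius r = 0.0942 m (within the shell material, 0.0618 m < r < 0.103 m).
Only the shell between 0.0618 m and r is enclosed: Q_enc = ρ·(4π/3)(r³ − a³) = (3.20e-4)·(4π/3)·((0.0942)³ − (0.0618)³) = 8.041×10^-7 C.
Since E is radial and uniform over the Gaussian sphere, Φ = E·4πr² = Q_enc/ε₀.
E = |Q_enc|/(4πε₀r²) = (8.041×10^-7)/(4π·8.85×10^-12·(0.0942)²) = 8.15e5 N/C.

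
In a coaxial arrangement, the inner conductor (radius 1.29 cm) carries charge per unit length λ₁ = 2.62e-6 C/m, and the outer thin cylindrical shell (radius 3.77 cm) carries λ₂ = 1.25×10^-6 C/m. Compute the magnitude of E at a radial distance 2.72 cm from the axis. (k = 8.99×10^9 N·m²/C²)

E ≈ 1.73×10^6 V/m

Coaxial Gaussian cylinder, radius r = 2.72 cm, length L (between the conductors, 1.29 cm < r < 3.77 cm).
The shell at 3.77 cm lies outside the Gaussian surface, so λ_enc = λ₁ = 2.62e-6 C/m.
Since E is radial and uniform over the curved surface, Φ = E·2πrL = Q_enc/ε₀ = λ_enc L/ε₀.
E = 2k|λ_enc|/r = 2(8.99×10^9)(2.62e-6)/(0.0272) = 1.73×10^6 N/C.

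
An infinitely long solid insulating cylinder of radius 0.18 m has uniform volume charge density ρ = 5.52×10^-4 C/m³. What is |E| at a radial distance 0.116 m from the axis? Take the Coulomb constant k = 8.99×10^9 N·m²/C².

3.62e6 N/C

By cylindrical symmetry E is radial; use a coaxial Gaussian cylinder of radius 0.116 m and length L (r < R).
Charge inside radius r per length L is ρ·πr²·L, so λ_enc = ρπr² = 2.333×10^-5 C/m.
By Gauss's law (flux through the curved wall only), E·2πrL = λ_enc L/ε₀.
E = 2k|λ_enc|/r = 2(8.99×10^9)(2.333×10^-5)/(0.116) = 3.62×10^6 N/C.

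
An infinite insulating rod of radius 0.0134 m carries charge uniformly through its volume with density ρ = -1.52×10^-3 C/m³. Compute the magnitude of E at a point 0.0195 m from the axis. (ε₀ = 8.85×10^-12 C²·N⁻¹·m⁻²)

7.91×10^5 N/C

By cylindrical symmetry E is radial; use a coaxial Gaussian cylinder of radius 0.0195 m and length L (r > 0.0134 m, full cross-section enclosed).
λ_enc = ρ·πR² = (-1.52e-3)π(0.0134)² = -8.574e-7 C/m.
Since E is radial and uniform over the curved surface, Φ = E·2πrL = Q_enc/ε₀ = λ_enc L/ε₀.
E = |λ_enc|/(2πε₀r) = (8.574×10^-7)/(2π·8.85×10^-12·0.0195) = 7.91×10^5 N/C.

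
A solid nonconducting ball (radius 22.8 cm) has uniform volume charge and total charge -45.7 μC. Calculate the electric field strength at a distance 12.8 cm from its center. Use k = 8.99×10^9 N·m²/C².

4.44×10^6 N/C

Use a concentric Gaussian sphere at r = 12.8 cm (r < R).
Only the charge within r is enclosed: Q_enc = Q·(r/R)³ = (-45.7 μC)·(12.8 cm/22.8 cm)³ = -8.086×10^-6 C.
Gauss's law: E·4πr² = Q_enc/ε₀.
E = k|Q_enc|/r² = (8.99×10^9)(8.086e-6)/(0.128)² = 4.44×10^6 N/C.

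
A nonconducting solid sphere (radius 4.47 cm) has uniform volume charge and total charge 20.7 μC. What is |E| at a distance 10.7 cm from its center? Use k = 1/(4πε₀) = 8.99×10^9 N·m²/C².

Take a concentric spherical Gaussian surface of radius r = 10.7 cm (r > R, so the entire charge is enclosed).
Q_enc = 20.7 μC = 2.07×10^-5 C.
Since E is radial and uniform over the Gaussian sphere, Φ = E·4πr² = Q_enc/ε₀.
E = k|Q_enc|/r² = (8.99×10^9)(2.07×10^-5)/(0.107)² = 1.63e7 N/C.

1.63e7 V/m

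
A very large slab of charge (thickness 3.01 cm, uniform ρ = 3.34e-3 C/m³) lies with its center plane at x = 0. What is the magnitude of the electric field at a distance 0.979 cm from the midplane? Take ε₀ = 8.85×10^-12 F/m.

3.69×10^6 N/C

By symmetry E is perpendicular to the slab. A Gaussian pillbox from −0.979 cm to +0.979 cm (face area A) lies entirely within the slab.
Q_enc = ρ·(2x)·A and flux = 2EA, so 2EA = 2ρxA/ε₀ ⇒ E = |ρ|x/ε₀.
E = (3.34e-3)(0.00979)/(8.85×10^-12) = 3.69×10^6 N/C.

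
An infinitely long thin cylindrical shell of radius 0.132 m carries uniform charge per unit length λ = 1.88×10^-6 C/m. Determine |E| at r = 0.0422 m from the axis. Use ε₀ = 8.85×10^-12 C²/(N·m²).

Choose a coaxial cylinder of radius r = 0.0422 m (arbitrary length L) as the Gaussian surface (r < 0.132 m, inside the shell).
No charge is enclosed, so Gauss's law gives E·2πrL = 0 ⇒ E = 0.

E = 0 (no enclosed charge)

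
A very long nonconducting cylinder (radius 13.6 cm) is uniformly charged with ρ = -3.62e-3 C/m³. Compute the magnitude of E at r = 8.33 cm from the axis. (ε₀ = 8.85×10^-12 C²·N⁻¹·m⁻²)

|E| ≈ 1.70×10^7 V/m

Take a coaxial cylindrical Gaussian surface of radius r = 8.33 cm and length L (r < R).
Enclosed charge per unit length: λ_enc = ρ·πr² = (-3.62×10^-3)π(0.0833)² = -7.891×10^-5 C/m.
Applying ∮E·dA = Q_enc/ε₀ with the end caps contributing no flux:
E = |λ_enc|/(2πε₀r) = (7.891×10^-5)/(2π·8.85×10^-12·0.0833) = 1.70×10^7 N/C.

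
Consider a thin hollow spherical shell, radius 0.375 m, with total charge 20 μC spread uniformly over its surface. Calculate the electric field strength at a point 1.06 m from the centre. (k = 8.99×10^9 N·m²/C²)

By spherical symmetry E is radial; choose a Gaussian sphere of radius r = 1.06 m (r > 0.375 m).
The entire shell is enclosed: Q_enc = 2.00×10^-5 C.
Since E is radial and uniform over the Gaussian sphere, Φ = E·4πr² = Q_enc/ε₀.
E = k|Q_enc|/r² = (8.99×10^9)(2.00×10^-5)/(1.06)² = 1.60×10^5 N/C.

|E| = 1.60e5 V/m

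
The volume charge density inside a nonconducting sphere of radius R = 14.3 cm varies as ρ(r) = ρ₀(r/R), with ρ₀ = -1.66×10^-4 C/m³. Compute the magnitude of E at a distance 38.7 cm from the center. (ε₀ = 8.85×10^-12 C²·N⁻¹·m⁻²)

Take a concentric spherical Gaussian surface of radius r = 38.7 cm (r > R, all charge enclosed).
Q_enc = 4π ∫₀^R ρ₀(r'/R)^1 r'² dr' = 4πρ₀R³/4 = -1.525×10^-6 C.
Applying ∮E·dA = Q_enc/ε₀ with Φ = E(4πr²):
E = |Q_enc|/(4πε₀r²) = (1.525×10^-6)/(4π·8.85×10^-12·(0.387)²) = 9.16×10^4 N/C.

|E| = 9.16e4 N/C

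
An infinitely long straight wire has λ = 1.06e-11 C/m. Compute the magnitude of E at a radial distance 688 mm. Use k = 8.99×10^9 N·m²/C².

Choose a coaxial cylinder of radius r = 688 mm (arbitrary length L) as the Gaussian surface.
Q_enc = λL, so λ_enc = 1.06e-11 C/m.
Applying ∮E·dA = Q_enc/ε₀ with the end caps contributing no flux:
E = 2k|λ_enc|/r = 2(8.99×10^9)(1.06e-11)/(0.688) = 0.277 N/C.

E = 0.277 N/C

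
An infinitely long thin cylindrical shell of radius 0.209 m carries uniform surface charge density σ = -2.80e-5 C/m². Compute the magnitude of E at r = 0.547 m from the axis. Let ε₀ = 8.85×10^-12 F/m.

|E| ≈ 1.21×10^6 V/m

Choose a coaxial cylinder of radius r = 0.547 m (arbitrary length L) as the Gaussian surface (r > 0.209 m).
The whole shell is enclosed: λ_enc = σ·2πR = (-2.80×10^-5)·2π·(0.209) = -3.677×10^-5 C/m.
By Gauss's law (flux through the curved wall only), E·2πrL = λ_enc L/ε₀.
E = |λ_enc|/(2πε₀r) = (3.677e-5)/(2π·8.85×10^-12·0.547) = 1.21×10^6 N/C.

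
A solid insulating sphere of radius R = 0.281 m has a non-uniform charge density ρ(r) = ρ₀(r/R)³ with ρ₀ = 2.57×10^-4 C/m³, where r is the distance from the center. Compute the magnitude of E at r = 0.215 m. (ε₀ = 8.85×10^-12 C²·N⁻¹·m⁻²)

|E| ≈ 4.66×10^5 V/m

Symmetry ⇒ E = E(r) r̂. Gaussian sphere of radius r = 0.215 m (r < R).
Integrate the density: Q_enc = 4π ∫₀^r ρ₀(r'/R)^3 r'² dr' = 4πρ₀ r^6/(6·R³) = 2.396×10^-6 C.
Since E is radial and uniform over the Gaussian sphere, Φ = E·4πr² = Q_enc/ε₀.
E = |Q_enc|/(4πε₀r²) = (2.396e-6)/(4π·8.85×10^-12·(0.215)²) = 4.66×10^5 N/C.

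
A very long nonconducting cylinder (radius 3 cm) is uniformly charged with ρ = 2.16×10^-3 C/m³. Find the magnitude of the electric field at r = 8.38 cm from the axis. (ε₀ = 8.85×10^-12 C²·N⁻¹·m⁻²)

Take a coaxial cylindrical Gaussian surface of radius r = 8.38 cm and length L (r > 3 cm, full cross-section enclosed).
λ_enc = ρ·πR² = (2.16×10^-3)π(0.03)² = 6.107e-6 C/m.
Gauss's law: E·2πrL = λ_enc L/ε₀.
E = |λ_enc|/(2πε₀r) = (6.107e-6)/(2π·8.85×10^-12·0.0838) = 1.31e6 N/C.

E = 1.31×10^6 N/C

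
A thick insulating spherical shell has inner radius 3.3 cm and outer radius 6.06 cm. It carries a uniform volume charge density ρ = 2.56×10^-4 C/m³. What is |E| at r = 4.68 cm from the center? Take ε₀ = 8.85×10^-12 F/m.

E = 2.93e5 V/m

Symmetry ⇒ E = E(r) r̂. Gaussian sphere of radius r = 4.68 cm (within the shell material, 3.3 cm < r < 6.06 cm).
Only the shell between 3.3 cm and r is enclosed: Q_enc = ρ·(4π/3)(r³ − a³) = (2.56×10^-4)·(4π/3)·((0.0468)³ − (0.033)³) = 7.138×10^-8 C.
Gauss's law: E·4πr² = Q_enc/ε₀.
E = |Q_enc|/(4πε₀r²) = (7.138e-8)/(4π·8.85×10^-12·(0.0468)²) = 2.93×10^5 N/C.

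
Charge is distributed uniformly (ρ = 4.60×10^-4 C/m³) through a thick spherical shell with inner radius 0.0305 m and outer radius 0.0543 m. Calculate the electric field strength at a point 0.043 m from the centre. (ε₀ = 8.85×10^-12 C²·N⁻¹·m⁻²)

|E| = 4.79×10^5 N/C

Symmetry ⇒ E = E(r) r̂. Gaussian sphere of radius r = 0.043 m (within the shell material, 0.0305 m < r < 0.0543 m).
Only the shell between 0.0305 m and r is enclosed: Q_enc = ρ·(4π/3)(r³ − a³) = (4.60e-4)·(4π/3)·((0.043)³ − (0.0305)³) = 9.853×10^-8 C.
By Gauss's law, ∮E·dA = E·4πr² = Q_enc/ε₀.
E = |Q_enc|/(4πε₀r²) = (9.853×10^-8)/(4π·8.85×10^-12·(0.043)²) = 4.79e5 N/C.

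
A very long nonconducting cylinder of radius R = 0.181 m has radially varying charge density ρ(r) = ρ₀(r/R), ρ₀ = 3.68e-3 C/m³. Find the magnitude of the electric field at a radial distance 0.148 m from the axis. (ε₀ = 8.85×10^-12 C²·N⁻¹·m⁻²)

Take a coaxial cylindrical Gaussian surface of radius r = 0.148 m and length L (r < R).
λ_enc = ∫₀^r ρ(r')·2πr' dr' = (2πρ₀/R)·r^3/3 = 1.38e-4 C/m.
By Gauss's law (flux through the curved wall only), E·2πrL = λ_enc L/ε₀.
E = |λ_enc|/(2πε₀r) = (1.38e-4)/(2π·8.85×10^-12·0.148) = 1.68×10^7 N/C.

1.68×10^7 N/C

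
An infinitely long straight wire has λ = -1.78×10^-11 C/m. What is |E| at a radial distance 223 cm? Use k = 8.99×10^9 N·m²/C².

E ≈ 0.144 N/C

Choose a coaxial cylinder of radius r = 223 cm (arbitrary length L) as the Gaussian surface.
Q_enc = λL, so λ_enc = -1.78e-11 C/m.
Gauss's law: E·2πrL = λ_enc L/ε₀.
E = 2k|λ_enc|/r = 2(8.99×10^9)(1.78×10^-11)/(2.23) = 0.144 N/C.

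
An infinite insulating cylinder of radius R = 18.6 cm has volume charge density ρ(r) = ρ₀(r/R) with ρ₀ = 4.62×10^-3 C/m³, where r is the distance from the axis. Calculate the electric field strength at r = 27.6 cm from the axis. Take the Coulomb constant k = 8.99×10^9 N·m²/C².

E ≈ 2.18×10^7 N/C

Choose a coaxial cylinder of radius r = 27.6 cm (arbitrary length L) as the Gaussian surface (r > R, full charge per length enclosed).
λ_enc = 2π ∫₀^R ρ₀(r'/R)^1 r' dr' = 2πρ₀R²/3 = 3.348e-4 C/m.
Since E is radial and uniform over the curved surface, Φ = E·2πrL = Q_enc/ε₀ = λ_enc L/ε₀.
E = 2k|λ_enc|/r = 2(8.99×10^9)(3.348×10^-4)/(0.276) = 2.18×10^7 N/C.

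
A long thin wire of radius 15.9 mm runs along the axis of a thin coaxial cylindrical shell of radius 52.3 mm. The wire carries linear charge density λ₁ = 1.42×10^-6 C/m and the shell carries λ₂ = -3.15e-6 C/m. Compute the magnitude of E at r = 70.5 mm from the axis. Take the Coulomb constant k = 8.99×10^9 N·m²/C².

Coaxial Gaussian cylinder, radius r = 70.5 mm, length L (r > 52.3 mm, enclosing both).
λ_enc = λ₁ + λ₂ = (1.42×10^-6) + (-3.15×10^-6) = -1.73×10^-6 C/m.
Gauss's law: E·2πrL = λ_enc L/ε₀.
E = 2k|λ_enc|/r = 2(8.99×10^9)(1.73×10^-6)/(0.0705) = 4.41×10^5 N/C.

E = 4.41×10^5 N/C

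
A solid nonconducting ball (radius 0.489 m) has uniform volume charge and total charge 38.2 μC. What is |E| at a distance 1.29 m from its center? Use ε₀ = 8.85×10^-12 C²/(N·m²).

Symmetry ⇒ E = E(r) r̂. Gaussian sphere of radius r = 1.29 m (r > R, so the entire charge is enclosed).
Q_enc = 38.2 μC = 3.82e-5 C.
By Gauss's law, ∮E·dA = E·4πr² = Q_enc/ε₀.
E = |Q_enc|/(4πε₀r²) = (3.82e-5)/(4π·8.85×10^-12·(1.29)²) = 2.06×10^5 N/C.

E = 2.06e5 V/m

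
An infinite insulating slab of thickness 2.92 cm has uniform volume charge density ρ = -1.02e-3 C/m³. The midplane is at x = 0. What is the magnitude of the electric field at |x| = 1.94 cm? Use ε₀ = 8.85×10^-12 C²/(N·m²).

The point |x| = 1.94 cm lies outside the slab (half-thickness 0.0146 m). A symmetric pillbox spanning the full slab encloses Q_enc = ρ·d·A.
Flux = 2EA ⇒ E = |ρ|d/(2ε₀), independent of distance outside.
E = (1.02×10^-3)(0.0292)/(2·8.85×10^-12) = 1.68e6 N/C.

E ≈ 1.68×10^6 N/C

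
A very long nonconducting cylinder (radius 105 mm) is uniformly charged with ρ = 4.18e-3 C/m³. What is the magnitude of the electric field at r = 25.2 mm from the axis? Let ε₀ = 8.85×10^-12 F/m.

By cylindrical symmetry E is radial; use a coaxial Gaussian cylinder of radius 25.2 mm and length L (r < R).
Charge inside radius r per length L is ρ·πr²·L, so λ_enc = ρπr² = 8.339×10^-6 C/m.
Applying ∮E·dA = Q_enc/ε₀ with the end caps contributing no flux:
E = |λ_enc|/(2πε₀r) = (8.339e-6)/(2π·8.85×10^-12·0.0252) = 5.95×10^6 N/C.

5.95×10^6 N/C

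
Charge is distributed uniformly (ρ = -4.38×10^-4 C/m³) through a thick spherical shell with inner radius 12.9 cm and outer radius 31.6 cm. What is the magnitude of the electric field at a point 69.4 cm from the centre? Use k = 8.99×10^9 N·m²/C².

E ≈ 1.01e6 N/C

Use a concentric Gaussian sphere at r = 69.4 cm (r > 31.6 cm, enclosing the whole shell).
Q_enc = ρ·(4π/3)(b³ − a³) = (-4.38e-4)·(4π/3)·((0.316)³ − (0.129)³) = -5.395×10^-5 C.
By Gauss's law, ∮E·dA = E·4πr² = Q_enc/ε₀.
E = k|Q_enc|/r² = (8.99×10^9)(5.395×10^-5)/(0.694)² = 1.01×10^6 N/C.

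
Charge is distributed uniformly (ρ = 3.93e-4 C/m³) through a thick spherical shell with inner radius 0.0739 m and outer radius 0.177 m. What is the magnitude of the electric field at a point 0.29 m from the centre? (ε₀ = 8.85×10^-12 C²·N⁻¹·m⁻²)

E = 9.05×10^5 N/C

Symmetry ⇒ E = E(r) r̂. Gaussian sphere of radius r = 0.29 m (r > 0.177 m, enclosing the whole shell).
Q_enc = ρ·(4π/3)(b³ − a³) = (3.93e-4)·(4π/3)·((0.177)³ − (0.0739)³) = 8.464×10^-6 C.
Gauss's law: E·4πr² = Q_enc/ε₀.
E = |Q_enc|/(4πε₀r²) = (8.464×10^-6)/(4π·8.85×10^-12·(0.29)²) = 9.05×10^5 N/C.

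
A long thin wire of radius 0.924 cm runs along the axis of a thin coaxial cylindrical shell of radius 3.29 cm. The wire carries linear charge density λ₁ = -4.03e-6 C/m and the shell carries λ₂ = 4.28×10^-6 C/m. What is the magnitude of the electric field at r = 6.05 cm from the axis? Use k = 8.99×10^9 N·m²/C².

Choose a coaxial cylinder of radius r = 6.05 cm (arbitrary length L) as the Gaussian surface (r > 3.29 cm, enclosing both).
λ_enc = λ₁ + λ₂ = (-4.03×10^-6) + (4.28×10^-6) = 2.50×10^-7 C/m.
Since E is radial and uniform over the curved surface, Φ = E·2πrL = Q_enc/ε₀ = λ_enc L/ε₀.
E = 2k|λ_enc|/r = 2(8.99×10^9)(2.50×10^-7)/(0.0605) = 7.43×10^4 N/C.

7.43×10^4 V/m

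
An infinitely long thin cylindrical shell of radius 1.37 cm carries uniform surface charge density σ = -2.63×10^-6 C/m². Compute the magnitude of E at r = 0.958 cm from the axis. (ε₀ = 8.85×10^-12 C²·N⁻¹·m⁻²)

Choose a coaxial cylinder of radius r = 0.958 cm (arbitrary length L) as the Gaussian surface (r < 1.37 cm, inside the shell).
No charge is enclosed, so Gauss's law gives E·2πrL = 0 ⇒ E = 0.

|E| = 0 N/C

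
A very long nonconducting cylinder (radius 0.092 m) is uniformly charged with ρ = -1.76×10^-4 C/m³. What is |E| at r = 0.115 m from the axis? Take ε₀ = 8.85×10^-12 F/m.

7.32e5 N/C

Choose a coaxial cylinder of radius r = 0.115 m (arbitrary length L) as the Gaussian surface (r > 0.092 m, full cross-section enclosed).
λ_enc = ρ·πR² = (-1.76e-4)π(0.092)² = -4.68×10^-6 C/m.
Since E is radial and uniform over the curved surface, Φ = E·2πrL = Q_enc/ε₀ = λ_enc L/ε₀.
E = |λ_enc|/(2πε₀r) = (4.68×10^-6)/(2π·8.85×10^-12·0.115) = 7.32×10^5 N/C.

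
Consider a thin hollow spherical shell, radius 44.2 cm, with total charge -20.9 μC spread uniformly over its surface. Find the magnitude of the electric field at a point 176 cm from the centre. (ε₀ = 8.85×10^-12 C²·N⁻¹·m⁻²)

E ≈ 6.07e4 N/C

Symmetry ⇒ E = E(r) r̂. Gaussian sphere of radius r = 176 cm (r > 44.2 cm).
The entire shell is enclosed: Q_enc = -2.09×10^-5 C.
Applying ∮E·dA = Q_enc/ε₀ with Φ = E(4πr²):
E = |Q_enc|/(4πε₀r²) = (2.09×10^-5)/(4π·8.85×10^-12·(1.76)²) = 6.07×10^4 N/C.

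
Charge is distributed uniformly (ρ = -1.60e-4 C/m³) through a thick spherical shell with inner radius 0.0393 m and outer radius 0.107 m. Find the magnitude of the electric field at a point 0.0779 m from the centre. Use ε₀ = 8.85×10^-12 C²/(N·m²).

|E| = 4.09×10^5 N/C

Symmetry ⇒ E = E(r) r̂. Gaussian sphere of radius r = 0.0779 m (within the shell material, 0.0393 m < r < 0.107 m).
Only the shell between 0.0393 m and r is enclosed: Q_enc = ρ·(4π/3)(r³ − a³) = (-1.60e-4)·(4π/3)·((0.0779)³ − (0.0393)³) = -2.761×10^-7 C.
By Gauss's law, ∮E·dA = E·4πr² = Q_enc/ε₀.
E = |Q_enc|/(4πε₀r²) = (2.761e-7)/(4π·8.85×10^-12·(0.0779)²) = 4.09e5 N/C.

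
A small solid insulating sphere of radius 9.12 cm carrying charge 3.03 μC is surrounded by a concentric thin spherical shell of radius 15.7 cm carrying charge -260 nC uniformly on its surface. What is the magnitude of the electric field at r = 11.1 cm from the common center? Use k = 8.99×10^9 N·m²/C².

Use a concentric Gaussian sphere at r = 11.1 cm (between the bodies, 9.12 cm < r < 15.7 cm).
Only the inner charge is enclosed; the outer shell contributes nothing inside itself. Q_enc = 3.03 μC = 3.03×10^-6 C.
Gauss's law: E·4πr² = Q_enc/ε₀.
E = k|Q_enc|/r² = (8.99×10^9)(3.03×10^-6)/(0.111)² = 2.21e6 N/C.

E = 2.21e6 V/m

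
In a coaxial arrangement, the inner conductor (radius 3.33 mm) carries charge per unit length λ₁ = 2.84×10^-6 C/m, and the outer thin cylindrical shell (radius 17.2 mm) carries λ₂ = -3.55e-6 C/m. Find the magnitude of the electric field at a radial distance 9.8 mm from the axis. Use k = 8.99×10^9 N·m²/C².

By cylindrical symmetry E is radial; use a coaxial Gaussian cylinder of radius 9.8 mm and length L (between the conductors, 3.33 mm < r < 17.2 mm).
Only the inner wire is enclosed; the outer shell contributes nothing inside itself. λ_enc = λ₁ = 2.84×10^-6 C/m.
By Gauss's law (flux through the curved wall only), E·2πrL = λ_enc L/ε₀.
E = 2k|λ_enc|/r = 2(8.99×10^9)(2.84×10^-6)/(0.0098) = 5.21e6 N/C.

E ≈ 5.21×10^6 V/m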